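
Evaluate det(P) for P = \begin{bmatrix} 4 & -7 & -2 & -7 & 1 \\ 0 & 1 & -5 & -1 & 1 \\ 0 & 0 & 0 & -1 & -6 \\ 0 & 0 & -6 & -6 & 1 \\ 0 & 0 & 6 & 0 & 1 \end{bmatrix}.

-912

P is block upper-triangular with a 2×2 block and a 3×3 block on the diagonal, so its determinant equals the product of the determinants of the diagonal blocks.
det of the 2×2 block = 4
det of the 3×3 block = -228
det = (4)·(-228) = -912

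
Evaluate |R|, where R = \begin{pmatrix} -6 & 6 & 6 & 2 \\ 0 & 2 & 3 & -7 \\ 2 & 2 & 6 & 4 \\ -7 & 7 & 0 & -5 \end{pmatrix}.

Expand along row 2 (it has 1 zero):
  + (2) · M_22   where M_22 = det([-6 6 2; 2 6 4; -7 0 -5]) = 156
  − (3) · M_23   where M_23 = det([-6 6 2; 2 2 4; -7 7 -5]) = 176
  + (-7) · M_24   where M_24 = det([-6 6 6; 2 2 6; -7 7 0]) = 168
det = (+1)·(2)·(156) + (-1)·(3)·(176) + (+1)·(-7)·(168) = -1392

The determinant is -1392.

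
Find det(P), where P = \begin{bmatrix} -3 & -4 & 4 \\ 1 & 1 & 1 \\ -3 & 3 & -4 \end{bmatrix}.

41

Expand along row 1:
  + (-3) · |1 1; 3 -4| = (-3)·(-4 − 3) = 21
  − (-4) · |1 1; -3 -4| = −(-4)·(-4 − (-3)) = -4
  + 4 · |1 1; -3 3| = 4·(3 − (-3)) = 24
Sum: (21) + (-4) + (24) = 41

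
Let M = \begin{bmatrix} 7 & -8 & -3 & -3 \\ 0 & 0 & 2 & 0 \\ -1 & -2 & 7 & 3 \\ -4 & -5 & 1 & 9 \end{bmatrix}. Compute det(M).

Expand along row 2 (it has 3 zeros):
  − (2) · M_23   where M_23 = det([7 -8 -3; -1 -2 3; -4 -5 9]) = 12
det = (-1)·(2)·(12) = -24

|M| = -24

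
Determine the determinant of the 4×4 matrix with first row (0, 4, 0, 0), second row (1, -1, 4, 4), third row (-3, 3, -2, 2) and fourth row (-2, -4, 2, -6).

Expand along row 1 (it has 3 zeros):
  − (4) · M_12   where M_12 = det([1 4 4; -3 -2 2; -2 2 -6]) = -120
det = (-1)·(4)·(-120) = 480

480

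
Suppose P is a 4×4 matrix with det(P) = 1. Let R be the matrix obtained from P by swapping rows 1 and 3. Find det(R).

Swapping two rows multiplies the determinant by −1.
det(R) = (-1)·(1) = -1

det(R) = -1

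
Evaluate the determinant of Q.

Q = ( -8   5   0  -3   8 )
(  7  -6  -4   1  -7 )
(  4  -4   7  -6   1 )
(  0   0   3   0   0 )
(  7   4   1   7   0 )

det(Q) = 858

Expand along row 4 (it has 4 zeros):
  − (3) · M_43   where M_43 = det([-8 5 -3 8; 7 -6 1 -7; 4 -4 -6 1; 7 4 7 0]) = -286
det = (-1)·(3)·(-286) = 858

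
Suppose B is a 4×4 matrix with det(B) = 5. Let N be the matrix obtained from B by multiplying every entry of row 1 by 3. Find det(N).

Scaling one row by 3 multiplies the determinant by 3.
det(N) = (3)·(5) = 15

det(N) = 15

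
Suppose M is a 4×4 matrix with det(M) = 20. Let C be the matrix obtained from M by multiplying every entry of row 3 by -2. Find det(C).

|C| = -40

Scaling one row by -2 multiplies the determinant by -2.
det(C) = (-2)·(20) = -40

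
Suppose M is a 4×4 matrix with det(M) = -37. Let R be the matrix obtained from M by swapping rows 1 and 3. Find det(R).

Swapping two rows multiplies the determinant by −1.
det(R) = (-1)·(-37) = 37

37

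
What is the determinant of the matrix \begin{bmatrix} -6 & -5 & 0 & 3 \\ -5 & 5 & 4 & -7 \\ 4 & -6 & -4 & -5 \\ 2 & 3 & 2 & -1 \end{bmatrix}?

-994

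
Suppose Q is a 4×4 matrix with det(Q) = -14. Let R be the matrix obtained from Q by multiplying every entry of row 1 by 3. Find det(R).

det(R) = -42

Scaling one row by 3 multiplies the determinant by 3.
det(R) = (3)·(-14) = -42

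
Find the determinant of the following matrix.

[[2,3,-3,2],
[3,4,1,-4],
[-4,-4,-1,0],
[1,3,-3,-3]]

15

Expand along row 3 (it has 1 zero):
  + (-4) · M_31   where M_31 = det([3 -3 2; 4 1 -4; 3 -3 -3]) = -75
  − (-4) · M_32   where M_32 = det([2 -3 2; 3 1 -4; 1 -3 -3]) = -65
  + (-1) · M_33   where M_33 = det([2 3 2; 3 4 -4; 1 3 -3]) = 25
det = (+1)·(-4)·(-75) + (-1)·(-4)·(-65) + (+1)·(-1)·(25) = 15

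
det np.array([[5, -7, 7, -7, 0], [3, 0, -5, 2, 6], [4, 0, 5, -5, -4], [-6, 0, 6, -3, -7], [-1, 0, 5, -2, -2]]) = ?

Expand along column 2 (it has 4 zeros):
  − (-7) · M_12   where M_12 = det([3 -5 2 6; 4 5 -5 -4; -6 6 -3 -7; -1 5 -2 -2]) = -222
det = (-1)·(-7)·(-222) = -1554

The determinant is -1554.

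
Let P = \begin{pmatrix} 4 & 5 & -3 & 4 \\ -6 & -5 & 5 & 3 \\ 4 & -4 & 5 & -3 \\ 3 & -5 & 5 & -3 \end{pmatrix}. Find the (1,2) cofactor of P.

-30

Delete row 1 and column 2; the remaining 3×3 submatrix is [-6 5 3; 4 5 -3; 3 5 -3].
Its determinant is 30.
The cofactor carries sign (−1)^(1+2) = −1, so C_{1,2} = −(30) = -30.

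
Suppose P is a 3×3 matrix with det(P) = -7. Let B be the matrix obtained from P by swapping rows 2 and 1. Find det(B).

Swapping two rows multiplies the determinant by −1.
det(B) = (-1)·(-7) = 7

7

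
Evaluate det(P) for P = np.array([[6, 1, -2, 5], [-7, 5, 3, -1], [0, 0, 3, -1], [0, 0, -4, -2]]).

-370

P is block upper-triangular with a 2×2 block and a 2×2 block on the diagonal, so its determinant equals the product of the determinants of the diagonal blocks.
det of the 2×2 block = 37
det of the 2×2 block = -10
det = (37)·(-10) = -370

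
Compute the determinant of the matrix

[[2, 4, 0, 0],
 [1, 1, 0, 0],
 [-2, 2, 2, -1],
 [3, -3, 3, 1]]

-10

Expand along row 1 (it has 2 zeros):
  + (2) · M_11   where M_11 = det([1 0 0; 2 2 -1; -3 3 1]) = 5
  − (4) · M_12   where M_12 = det([1 0 0; -2 2 -1; 3 3 1]) = 5
det = (+1)·(2)·(5) + (-1)·(4)·(5) = -10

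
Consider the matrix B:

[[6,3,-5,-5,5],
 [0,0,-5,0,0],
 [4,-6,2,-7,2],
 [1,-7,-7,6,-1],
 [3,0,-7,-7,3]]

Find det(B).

Expand along row 2 (it has 4 zeros):
  − (-5) · M_23   where M_23 = det([6 3 -5 5; 4 -6 -7 2; 1 -7 6 -1; 3 0 -7 3]) = -263
det = (-1)·(-5)·(-263) = -1315

-1315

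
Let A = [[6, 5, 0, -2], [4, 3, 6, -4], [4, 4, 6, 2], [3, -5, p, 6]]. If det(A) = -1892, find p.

p = 5

Expanding along the column containing p, det(A) is linear in p: det(A) = (-4)·p + (-1872).
Set (-4)·p + (-1872) = -1892  ⇒  (-4)·p = -20  ⇒  p = 5.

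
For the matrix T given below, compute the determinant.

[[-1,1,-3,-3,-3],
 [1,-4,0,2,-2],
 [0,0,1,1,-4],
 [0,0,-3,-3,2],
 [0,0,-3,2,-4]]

|T| = 150

T is block upper-triangular with a 2×2 block and a 3×3 block on the diagonal, so its determinant equals the product of the determinants of the diagonal blocks.
det of the 2×2 block = 3
det of the 3×3 block = 50
det = (3)·(50) = 150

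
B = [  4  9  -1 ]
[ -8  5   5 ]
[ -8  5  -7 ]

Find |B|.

det(B) = -1104

Expand along column 1:
  + 4 · |5 5; 5 -7| = 4·(-35 − 25) = -240
  − (-8) · |9 -1; 5 -7| = −(-8)·(-63 − (-5)) = -464
  + (-8) · |9 -1; 5 5| = (-8)·(45 − (-5)) = -400
Sum: (-240) + (-464) + (-400) = -1104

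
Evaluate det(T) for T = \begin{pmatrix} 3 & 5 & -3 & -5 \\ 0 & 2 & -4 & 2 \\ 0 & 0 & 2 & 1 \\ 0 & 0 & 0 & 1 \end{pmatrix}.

det(T) = 12

T is upper triangular, so det(T) is the product of the diagonal entries:
det = (3) · (2) · (2) · (1) = 12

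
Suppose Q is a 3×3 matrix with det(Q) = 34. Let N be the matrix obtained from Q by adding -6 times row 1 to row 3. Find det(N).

Adding a multiple of one row to another leaves the determinant unchanged.
det(N) = (1)·(34) = 34

The determinant is 34.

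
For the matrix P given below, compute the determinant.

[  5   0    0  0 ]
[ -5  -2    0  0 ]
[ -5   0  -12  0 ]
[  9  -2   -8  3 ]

360

P is lower triangular, so det(P) is the product of the diagonal entries:
det = (5) · (-2) · (-12) · (3) = 360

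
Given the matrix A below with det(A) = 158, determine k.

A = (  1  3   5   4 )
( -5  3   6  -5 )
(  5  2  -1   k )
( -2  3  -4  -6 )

Expanding along the row containing k, det(A) is linear in k: det(A) = (171)·k + (-1210).
Set (171)·k + (-1210) = 158  ⇒  (171)·k = 1368  ⇒  k = 8.

k = 8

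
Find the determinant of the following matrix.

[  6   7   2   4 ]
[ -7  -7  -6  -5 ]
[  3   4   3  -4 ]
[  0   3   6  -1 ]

Expand along row 4 (it has 1 zero):
  + (3) · M_42   where M_42 = det([6 2 4; -7 -6 -5; 3 3 -4]) = 136
  − (6) · M_43   where M_43 = det([6 7 4; -7 -7 -5; 3 4 -4]) = -41
  + (-1) · M_44   where M_44 = det([6 7 2; -7 -7 -6; 3 4 3]) = 25
det = (+1)·(3)·(136) + (-1)·(6)·(-41) + (+1)·(-1)·(25) = 629

629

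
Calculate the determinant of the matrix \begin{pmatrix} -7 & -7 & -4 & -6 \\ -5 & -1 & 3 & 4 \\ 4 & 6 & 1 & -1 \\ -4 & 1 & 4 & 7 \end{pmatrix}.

Expand along row 1:
  + (-7) · M_11   where M_11 = det([-1 3 4; 6 1 -1; 1 4 7]) = -48
  − (-7) · M_12   where M_12 = det([-5 3 4; 4 1 -1; -4 4 7]) = -47
  + (-4) · M_13   where M_13 = det([-5 -1 4; 4 6 -1; -4 1 7]) = -79
  − (-6) · M_14   where M_14 = det([-5 -1 3; 4 6 1; -4 1 4]) = -11
det = (+1)·(-7)·(-48) + (-1)·(-7)·(-47) + (+1)·(-4)·(-79) + (-1)·(-6)·(-11) = 257

257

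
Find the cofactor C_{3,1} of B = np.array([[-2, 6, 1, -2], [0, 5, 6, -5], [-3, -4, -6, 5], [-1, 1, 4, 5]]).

242

Delete row 3 and column 1; the remaining 3×3 submatrix is [6 1 -2; 5 6 -5; 1 4 5].
Its determinant is 242.
The cofactor carries sign (−1)^(3+1) = +1, so C_{3,1} = +(242) = 242.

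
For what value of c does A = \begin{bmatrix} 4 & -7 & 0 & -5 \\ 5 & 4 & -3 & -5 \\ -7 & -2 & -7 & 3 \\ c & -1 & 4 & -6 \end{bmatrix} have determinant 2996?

Expanding along the column containing c, det(A) is linear in c: det(A) = (-478)·c + (3952).
Set (-478)·c + (3952) = 2996  ⇒  (-478)·c = -956  ⇒  c = 2.

c = 2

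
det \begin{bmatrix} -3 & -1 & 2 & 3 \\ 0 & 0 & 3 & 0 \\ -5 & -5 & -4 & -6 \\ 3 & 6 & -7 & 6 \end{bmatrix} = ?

Expand along row 2 (it has 3 zeros):
  − (3) · M_23   where M_23 = det([-3 -1 3; -5 -5 -6; 3 6 6]) = -75
det = (-1)·(3)·(-75) = 225

225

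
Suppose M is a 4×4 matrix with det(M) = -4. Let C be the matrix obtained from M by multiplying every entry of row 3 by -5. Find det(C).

Scaling one row by -5 multiplies the determinant by -5.
det(C) = (-5)·(-4) = 20

20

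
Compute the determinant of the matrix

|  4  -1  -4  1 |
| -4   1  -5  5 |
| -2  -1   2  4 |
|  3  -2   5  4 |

Expand along row 1:
  + (4) · M_11   where M_11 = det([1 -5 5; -1 2 4; -2 5 4]) = 3
  − (-1) · M_12   where M_12 = det([-4 -5 5; -2 2 4; 3 5 4]) = -132
  + (-4) · M_13   where M_13 = det([-4 1 5; -2 -1 4; 3 -2 4]) = 39
  − (1) · M_14   where M_14 = det([-4 1 -5; -2 -1 2; 3 -2 5]) = -15
det = (+1)·(4)·(3) + (-1)·(-1)·(-132) + (+1)·(-4)·(39) + (-1)·(1)·(-15) = -261

-261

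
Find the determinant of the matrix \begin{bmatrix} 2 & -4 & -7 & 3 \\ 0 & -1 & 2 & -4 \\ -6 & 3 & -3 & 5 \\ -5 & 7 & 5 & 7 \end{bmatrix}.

The determinant is 376.

Expand along row 2 (it has 1 zero):
  + (-1) · M_22   where M_22 = det([2 -7 3; -6 -3 5; -5 5 7]) = -346
  − (2) · M_23   where M_23 = det([2 -4 3; -6 3 5; -5 7 7]) = -177
  + (-4) · M_24   where M_24 = det([2 -4 -7; -6 3 -3; -5 7 5]) = 81
det = (+1)·(-1)·(-346) + (-1)·(2)·(-177) + (+1)·(-4)·(81) = 376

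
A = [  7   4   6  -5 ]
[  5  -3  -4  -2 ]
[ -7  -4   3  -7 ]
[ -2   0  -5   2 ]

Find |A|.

Expand along row 4 (it has 1 zero):
  − (-2) · M_41   where M_41 = det([4 6 -5; -3 -4 -2; -4 3 -7]) = 183
  − (-5) · M_43   where M_43 = det([7 4 -5; 5 -3 -2; -7 -4 -7]) = 492
  + (2) · M_44   where M_44 = det([7 4 6; 5 -3 -4; -7 -4 3]) = -369
det = (-1)·(-2)·(183) + (-1)·(-5)·(492) + (+1)·(2)·(-369) = 2088

The determinant is 2088.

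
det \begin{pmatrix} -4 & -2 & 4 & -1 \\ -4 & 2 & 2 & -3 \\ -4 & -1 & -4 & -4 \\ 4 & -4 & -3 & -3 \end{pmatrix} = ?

Expand along row 1:
  + (-4) · M_11   where M_11 = det([2 2 -3; -1 -4 -4; -4 -3 -3]) = 65
  − (-2) · M_12   where M_12 = det([-4 2 -3; -4 -4 -4; 4 -3 -3]) = -140
  + (4) · M_13   where M_13 = det([-4 2 -3; -4 -1 -4; 4 -4 -3]) = -64
  − (-1) · M_14   where M_14 = det([-4 2 2; -4 -1 -4; 4 -4 -3]) = 36
det = (+1)·(-4)·(65) + (-1)·(-2)·(-140) + (+1)·(4)·(-64) + (-1)·(-1)·(36) = -760

The determinant is -760.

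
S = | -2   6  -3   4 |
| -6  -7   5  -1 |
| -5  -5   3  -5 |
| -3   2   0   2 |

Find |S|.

Expand along row 4 (it has 1 zero):
  − (-3) · M_41   where M_41 = det([6 -3 4; -7 5 -1; -5 3 -5]) = -26
  + (2) · M_42   where M_42 = det([-2 -3 4; -6 5 -1; -5 3 -5]) = 147
  + (2) · M_44   where M_44 = det([-2 6 -3; -6 -7 5; -5 -5 3]) = -35
det = (-1)·(-3)·(-26) + (+1)·(2)·(147) + (+1)·(2)·(-35) = 146

|S| = 146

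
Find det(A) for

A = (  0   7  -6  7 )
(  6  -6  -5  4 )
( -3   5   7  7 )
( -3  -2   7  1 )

Expand along row 1 (it has 1 zero):
  − (7) · M_12   where M_12 = det([6 -5 4; -3 7 7; -3 7 1]) = -162
  + (-6) · M_13   where M_13 = det([6 -6 4; -3 5 7; -3 -2 1]) = 306
  − (7) · M_14   where M_14 = det([6 -6 -5; -3 5 7; -3 -2 7]) = 189
det = (-1)·(7)·(-162) + (+1)·(-6)·(306) + (-1)·(7)·(189) = -2025

-2025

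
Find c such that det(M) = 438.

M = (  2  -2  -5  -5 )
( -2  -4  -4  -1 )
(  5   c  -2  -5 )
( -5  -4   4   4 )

-6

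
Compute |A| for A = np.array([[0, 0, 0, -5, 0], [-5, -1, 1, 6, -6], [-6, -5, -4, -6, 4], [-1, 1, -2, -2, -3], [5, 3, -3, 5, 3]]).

|A| = -275

Expand along row 1 (it has 4 zeros):
  − (-5) · M_14   where M_14 = det([-5 -1 1 -6; -6 -5 -4 4; -1 1 -2 -3; 5 3 -3 3]) = -55
det = (-1)·(-5)·(-55) = -275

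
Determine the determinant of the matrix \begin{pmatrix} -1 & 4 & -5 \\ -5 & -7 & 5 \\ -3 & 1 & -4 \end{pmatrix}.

Expand along column 1:
  + (-1) · |-7 5; 1 -4| = (-1)·(28 − 5) = -23
  − (-5) · |4 -5; 1 -4| = −(-5)·(-16 − (-5)) = -55
  + (-3) · |4 -5; -7 5| = (-3)·(20 − 35) = 45
Sum: (-23) + (-55) + (45) = -33

-33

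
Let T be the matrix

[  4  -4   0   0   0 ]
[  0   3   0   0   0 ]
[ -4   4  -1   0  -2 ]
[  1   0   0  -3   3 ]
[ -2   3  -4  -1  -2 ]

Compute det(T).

det(T) = 180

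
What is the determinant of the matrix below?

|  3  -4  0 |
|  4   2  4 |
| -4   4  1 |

38

Expand along row 1:
  + 3 · |2 4; 4 1| = 3·(2 − 16) = -42
  − (-4) · |4 4; -4 1| = −(-4)·(4 − (-16)) = 80
Sum: (-42) + (80) = 38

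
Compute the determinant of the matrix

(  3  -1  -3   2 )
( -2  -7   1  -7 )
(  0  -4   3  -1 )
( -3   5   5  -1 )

The determinant is 225.

Expand along row 3 (it has 1 zero):
  − (-4) · M_32   where M_32 = det([3 -3 2; -2 1 -7; -3 5 -1]) = 31
  + (3) · M_33   where M_33 = det([3 -1 2; -2 -7 -7; -3 5 -1]) = 45
  − (-1) · M_34   where M_34 = det([3 -1 -3; -2 -7 1; -3 5 5]) = -34
det = (-1)·(-4)·(31) + (+1)·(3)·(45) + (-1)·(-1)·(-34) = 225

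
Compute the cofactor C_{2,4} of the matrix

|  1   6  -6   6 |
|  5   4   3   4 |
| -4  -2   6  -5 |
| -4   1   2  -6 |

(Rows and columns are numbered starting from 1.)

-34

Delete row 2 and column 4; the remaining 3×3 submatrix is [1 6 -6; -4 -2 6; -4 1 2].
Its determinant is -34.
The cofactor carries sign (−1)^(2+4) = +1, so C_{2,4} = +(-34) = -34.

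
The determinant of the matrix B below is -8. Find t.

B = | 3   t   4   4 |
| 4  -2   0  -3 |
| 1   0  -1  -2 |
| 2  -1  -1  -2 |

Expanding along the row containing t, det(B) is linear in t: det(B) = (3)·t + (13).
Set (3)·t + (13) = -8  ⇒  (3)·t = -21  ⇒  t = -7.

-7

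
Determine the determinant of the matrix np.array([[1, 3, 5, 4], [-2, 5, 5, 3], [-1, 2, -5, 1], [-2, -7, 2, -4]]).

Expand along row 1:
  + (1) · M_11   where M_11 = det([5 5 3; 2 -5 1; -7 2 -4]) = 2
  − (3) · M_12   where M_12 = det([-2 5 3; -1 -5 1; -2 2 -4]) = -102
  + (5) · M_13   where M_13 = det([-2 5 3; -1 2 1; -2 -7 -4]) = 5
  − (4) · M_14   where M_14 = det([-2 5 5; -1 2 -5; -2 -7 2]) = 177
det = (+1)·(1)·(2) + (-1)·(3)·(-102) + (+1)·(5)·(5) + (-1)·(4)·(177) = -375

The determinant is -375.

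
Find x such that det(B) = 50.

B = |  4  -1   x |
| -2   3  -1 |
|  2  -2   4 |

Expanding along the row containing x, det(B) is linear in x: det(B) = (-2)·x + (34).
Set (-2)·x + (34) = 50  ⇒  (-2)·x = 16  ⇒  x = -8.

x = -8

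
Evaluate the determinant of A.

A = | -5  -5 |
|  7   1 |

The determinant is 30.

det(A) = (-5)·1 − (-5)·7 = -5 − (-35) = 30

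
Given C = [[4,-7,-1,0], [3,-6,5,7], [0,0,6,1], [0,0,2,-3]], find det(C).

C is block upper-triangular with a 2×2 block and a 2×2 block on the diagonal, so its determinant equals the product of the determinants of the diagonal blocks.
det of the 2×2 block = -3
det of the 2×2 block = -20
det = (-3)·(-20) = 60

The determinant is 60.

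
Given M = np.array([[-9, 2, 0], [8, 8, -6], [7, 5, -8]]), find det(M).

350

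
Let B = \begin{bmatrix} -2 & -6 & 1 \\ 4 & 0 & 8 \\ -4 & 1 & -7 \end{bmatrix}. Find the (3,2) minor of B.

-20

Delete row 3 and column 2; the remaining 2×2 submatrix is [-2 1; 4 8].
Its determinant is (-2)·8 − 1·4 = -20.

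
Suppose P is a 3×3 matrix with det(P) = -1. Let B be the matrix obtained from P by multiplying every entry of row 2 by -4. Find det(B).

Scaling one row by -4 multiplies the determinant by -4.
det(B) = (-4)·(-1) = 4

The determinant is 4.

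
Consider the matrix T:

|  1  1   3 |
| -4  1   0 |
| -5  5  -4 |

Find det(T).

-65

Expand along row 2:
  − (-4) · |1 3; 5 -4| = −(-4)·(-4 − 15) = -76
  + 1 · |1 3; -5 -4| = 1·(-4 − (-15)) = 11
Sum: (-76) + (11) = -65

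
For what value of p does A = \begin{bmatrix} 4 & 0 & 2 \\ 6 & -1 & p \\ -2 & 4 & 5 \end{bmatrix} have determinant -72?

6

Expanding along the column containing p, det(A) is linear in p: det(A) = (-16)·p + (24).
Set (-16)·p + (24) = -72  ⇒  (-16)·p = -96  ⇒  p = 6.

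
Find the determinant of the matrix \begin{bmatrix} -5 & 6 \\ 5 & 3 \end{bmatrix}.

det = (-5)·3 − 6·5 = -15 − 30 = -45

-45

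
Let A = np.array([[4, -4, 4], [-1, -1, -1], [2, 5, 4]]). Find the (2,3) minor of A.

Delete row 2 and column 3; the remaining 2×2 submatrix is [4 -4; 2 5].
Its determinant is 4·5 − (-4)·2 = 28.

28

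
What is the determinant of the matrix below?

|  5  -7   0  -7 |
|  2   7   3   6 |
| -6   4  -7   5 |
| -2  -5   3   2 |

Expand along row 1 (it has 1 zero):
  + (5) · M_11   where M_11 = det([7 3 6; 4 -7 5; -5 3 2]) = -440
  − (-7) · M_12   where M_12 = det([2 3 6; -6 -7 5; -2 3 2]) = -244
  − (-7) · M_14   where M_14 = det([2 7 3; -6 4 -7; -2 -5 3]) = 292
det = (+1)·(5)·(-440) + (-1)·(-7)·(-244) + (-1)·(-7)·(292) = -1864

-1864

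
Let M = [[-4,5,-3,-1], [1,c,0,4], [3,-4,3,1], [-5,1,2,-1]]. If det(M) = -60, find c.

c = -5

Expanding along the column containing c, det(M) is linear in c: det(M) = (5)·c + (-35).
Set (5)·c + (-35) = -60  ⇒  (5)·c = -25  ⇒  c = -5.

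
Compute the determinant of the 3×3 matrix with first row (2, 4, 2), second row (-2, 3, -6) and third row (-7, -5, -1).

The determinant is 156.

Expand along column 1:
  + 2 · |3 -6; -5 -1| = 2·(-3 − 30) = -66
  − (-2) · |4 2; -5 -1| = −(-2)·(-4 − (-10)) = 12
  + (-7) · |4 2; 3 -6| = (-7)·(-24 − 6) = 210
Sum: (-66) + (12) + (210) = 156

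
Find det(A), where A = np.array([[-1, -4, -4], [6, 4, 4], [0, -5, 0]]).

100

Expand along row 3:
  − (-5) · |-1 -4; 6 4| = −(-5)·(-4 − (-24)) = 100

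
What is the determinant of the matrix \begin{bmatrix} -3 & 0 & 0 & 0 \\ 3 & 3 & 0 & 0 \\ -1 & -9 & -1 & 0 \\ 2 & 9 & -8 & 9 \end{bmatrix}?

The matrix is lower triangular, so the determinant is the product of the diagonal entries:
det = (-3) · (3) · (-1) · (9) = 81

81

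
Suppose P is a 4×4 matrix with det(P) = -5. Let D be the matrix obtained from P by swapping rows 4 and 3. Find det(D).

det(D) = 5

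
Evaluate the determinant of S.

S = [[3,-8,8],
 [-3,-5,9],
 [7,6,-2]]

|S| = -452

Expand along row 1:
  + 3 · |-5 9; 6 -2| = 3·(10 − 54) = -132
  − (-8) · |-3 9; 7 -2| = −(-8)·(6 − 63) = -456
  + 8 · |-3 -5; 7 6| = 8·(-18 − (-35)) = 136
Sum: (-132) + (-456) + (136) = -452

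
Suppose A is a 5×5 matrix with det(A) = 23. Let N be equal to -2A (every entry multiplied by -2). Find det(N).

|N| = -736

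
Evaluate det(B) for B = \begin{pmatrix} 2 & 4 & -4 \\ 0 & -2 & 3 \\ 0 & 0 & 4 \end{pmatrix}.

-16

B is upper triangular, so det(B) is the product of the diagonal entries:
det = (2) · (-2) · (4) = -16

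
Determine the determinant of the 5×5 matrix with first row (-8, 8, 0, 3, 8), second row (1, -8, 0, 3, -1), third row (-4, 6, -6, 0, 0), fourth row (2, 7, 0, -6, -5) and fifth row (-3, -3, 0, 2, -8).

Expand along column 3 (it has 4 zeros):
  + (-6) · M_33   where M_33 = det([-8 8 3 8; 1 -8 3 -1; 2 7 -6 -5; -3 -3 2 -8]) = 222
det = (+1)·(-6)·(222) = -1332

-1332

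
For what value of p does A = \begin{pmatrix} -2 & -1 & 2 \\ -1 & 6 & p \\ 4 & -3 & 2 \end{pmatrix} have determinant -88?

2

Expanding along the column containing p, det(A) is linear in p: det(A) = (-10)·p + (-68).
Set (-10)·p + (-68) = -88  ⇒  (-10)·p = -20  ⇒  p = 2.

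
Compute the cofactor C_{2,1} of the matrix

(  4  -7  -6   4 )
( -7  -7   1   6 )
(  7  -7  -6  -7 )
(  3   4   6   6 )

The cofactor is 198.

Delete row 2 and column 1; the remaining 3×3 submatrix is [-7 -6 4; -7 -6 -7; 4 6 6].
Its determinant is -198.
The cofactor carries sign (−1)^(2+1) = −1, so C_{2,1} = −(-198) = 198.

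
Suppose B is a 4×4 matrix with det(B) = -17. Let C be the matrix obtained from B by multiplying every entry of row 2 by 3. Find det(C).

The determinant is -51.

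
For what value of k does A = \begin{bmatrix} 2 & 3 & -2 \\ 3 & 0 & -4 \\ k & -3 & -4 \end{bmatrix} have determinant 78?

k = -4

Expanding along the column containing k, det(A) is linear in k: det(A) = (-12)·k + (30).
Set (-12)·k + (30) = 78  ⇒  (-12)·k = 48  ⇒  k = -4.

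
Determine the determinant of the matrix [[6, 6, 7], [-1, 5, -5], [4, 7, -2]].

Expand along row 1:
  + 6 · |5 -5; 7 -2| = 6·(-10 − (-35)) = 150
  − 6 · |-1 -5; 4 -2| = −6·(2 − (-20)) = -132
  + 7 · |-1 5; 4 7| = 7·(-7 − 20) = -189
Sum: (150) + (-132) + (-189) = -171

-171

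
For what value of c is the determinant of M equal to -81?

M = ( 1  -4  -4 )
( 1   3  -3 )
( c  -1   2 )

-4

Expanding along the row containing c, det(M) is linear in c: det(M) = (24)·c + (15).
Set (24)·c + (15) = -81  ⇒  (24)·c = -96  ⇒  c = -4.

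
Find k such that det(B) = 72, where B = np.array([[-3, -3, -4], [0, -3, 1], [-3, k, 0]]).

9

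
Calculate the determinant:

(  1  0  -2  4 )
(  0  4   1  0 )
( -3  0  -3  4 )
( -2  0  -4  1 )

188

Expand along column 2 (it has 3 zeros):
  + (4) · M_22   where M_22 = det([1 -2 4; -3 -3 4; -2 -4 1]) = 47
det = (+1)·(4)·(47) = 188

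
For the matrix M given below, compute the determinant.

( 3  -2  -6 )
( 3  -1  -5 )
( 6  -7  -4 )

33

Expand along column 1:
  + 3 · |-1 -5; -7 -4| = 3·(4 − 35) = -93
  − 3 · |-2 -6; -7 -4| = −3·(8 − 42) = 102
  + 6 · |-2 -6; -1 -5| = 6·(10 − 6) = 24
Sum: (-93) + (102) + (24) = 33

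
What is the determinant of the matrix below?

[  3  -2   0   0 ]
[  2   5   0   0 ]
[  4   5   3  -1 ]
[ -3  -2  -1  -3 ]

The matrix is block lower-triangular with a 2×2 block and a 2×2 block on the diagonal, so its determinant equals the product of the determinants of the diagonal blocks.
det of the 2×2 block = 19
det of the 2×2 block = -10
det = (19)·(-10) = -190

-190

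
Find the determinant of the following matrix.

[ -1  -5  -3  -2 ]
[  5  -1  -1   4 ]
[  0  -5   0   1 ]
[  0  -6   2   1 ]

Expand along row 3 (it has 2 zeros):
  − (-5) · M_32   where M_32 = det([-1 -3 -2; 5 -1 4; 0 2 1]) = 4
  − (1) · M_34   where M_34 = det([-1 -5 -3; 5 -1 -1; 0 -6 2]) = 148
det = (-1)·(-5)·(4) + (-1)·(1)·(148) = -128

-128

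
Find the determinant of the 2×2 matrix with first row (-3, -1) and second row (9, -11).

42

det = (-3)·(-11) − (-1)·9 = 33 − (-9) = 42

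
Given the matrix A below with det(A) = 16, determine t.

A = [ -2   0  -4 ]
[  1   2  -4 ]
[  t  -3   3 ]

Expanding along the column containing t, det(A) is linear in t: det(A) = (8)·t + (24).
Set (8)·t + (24) = 16  ⇒  (8)·t = -8  ⇒  t = -1.

-1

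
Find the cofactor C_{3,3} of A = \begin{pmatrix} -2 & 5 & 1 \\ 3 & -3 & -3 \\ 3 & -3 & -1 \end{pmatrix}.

Delete row 3 and column 3; the remaining 2×2 submatrix is [-2 5; 3 -3].
Its determinant is (-2)·(-3) − 5·3 = -9.
The cofactor carries sign (−1)^(3+3) = +1, so C_{3,3} = +(-9) = -9.

-9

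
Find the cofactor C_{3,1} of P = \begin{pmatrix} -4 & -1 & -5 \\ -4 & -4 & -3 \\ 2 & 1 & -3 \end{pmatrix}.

-17

Delete row 3 and column 1; the remaining 2×2 submatrix is [-1 -5; -4 -3].
Its determinant is (-1)·(-3) − (-5)·(-4) = -17.
The cofactor carries sign (−1)^(3+1) = +1, so C_{3,1} = +(-17) = -17.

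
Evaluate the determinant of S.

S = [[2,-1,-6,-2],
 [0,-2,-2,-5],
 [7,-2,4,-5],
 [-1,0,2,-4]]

The determinant is 356.

Expand along row 2 (it has 1 zero):
  + (-2) · M_22   where M_22 = det([2 -6 -2; 7 4 -5; -1 2 -4]) = -246
  − (-2) · M_23   where M_23 = det([2 -1 -2; 7 -2 -5; -1 0 -4]) = -13
  + (-5) · M_24   where M_24 = det([2 -1 -6; 7 -2 4; -1 0 2]) = 22
det = (+1)·(-2)·(-246) + (-1)·(-2)·(-13) + (+1)·(-5)·(22) = 356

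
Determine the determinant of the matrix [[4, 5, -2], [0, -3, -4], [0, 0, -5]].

60

The matrix is upper triangular, so the determinant is the product of the diagonal entries:
det = (4) · (-3) · (-5) = 60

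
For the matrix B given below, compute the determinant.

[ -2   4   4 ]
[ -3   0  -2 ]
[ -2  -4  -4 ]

|B| = 32

Expand along column 2:
  − 4 · |-3 -2; -2 -4| = −4·(12 − 4) = -32
  − (-4) · |-2 4; -3 -2| = −(-4)·(4 − (-12)) = 64
Sum: (-32) + (64) = 32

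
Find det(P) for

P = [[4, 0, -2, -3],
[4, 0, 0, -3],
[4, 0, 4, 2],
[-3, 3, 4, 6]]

|P| = 120

Expand along column 2 (it has 3 zeros):
  + (3) · M_42   where M_42 = det([4 -2 -3; 4 0 -3; 4 4 2]) = 40
det = (+1)·(3)·(40) = 120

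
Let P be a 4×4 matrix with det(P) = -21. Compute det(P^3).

-9261

det(P^3) = (det P)^3 = (-21)^3 = -9261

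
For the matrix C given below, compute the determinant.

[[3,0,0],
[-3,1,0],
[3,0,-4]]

C is lower triangular, so det(C) is the product of the diagonal entries:
det = (3) · (1) · (-4) = -12

-12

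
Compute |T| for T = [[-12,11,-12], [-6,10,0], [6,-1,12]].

Expand along column 3:
  + (-12) · |-6 10; 6 -1| = (-12)·(6 − 60) = 648
  + 12 · |-12 11; -6 10| = 12·(-120 − (-66)) = -648
Sum: (648) + (-648) = 0

0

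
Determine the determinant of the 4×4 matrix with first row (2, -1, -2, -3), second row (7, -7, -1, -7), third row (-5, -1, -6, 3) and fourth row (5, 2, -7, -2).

Expand along row 1:
  + (2) · M_11   where M_11 = det([-7 -1 -7; -1 -6 3; 2 -7 -2]) = -368
  − (-1) · M_12   where M_12 = det([7 -1 -7; -5 -6 3; 5 -7 -2]) = -229
  + (-2) · M_13   where M_13 = det([7 -7 -7; -5 -1 3; 5 2 -2]) = -28
  − (-3) · M_14   where M_14 = det([7 -7 -1; -5 -1 -6; 5 2 -7]) = 593
det = (+1)·(2)·(-368) + (-1)·(-1)·(-229) + (+1)·(-2)·(-28) + (-1)·(-3)·(593) = 870

870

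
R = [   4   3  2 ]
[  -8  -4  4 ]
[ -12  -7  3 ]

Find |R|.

Expand along row 1:
  + 4 · |-4 4; -7 3| = 4·(-12 − (-28)) = 64
  − 3 · |-8 4; -12 3| = −3·(-24 − (-48)) = -72
  + 2 · |-8 -4; -12 -7| = 2·(56 − 48) = 16
Sum: (64) + (-72) + (16) = 8

det(R) = 8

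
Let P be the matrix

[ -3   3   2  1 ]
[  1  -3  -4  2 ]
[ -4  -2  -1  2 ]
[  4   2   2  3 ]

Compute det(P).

|P| = 228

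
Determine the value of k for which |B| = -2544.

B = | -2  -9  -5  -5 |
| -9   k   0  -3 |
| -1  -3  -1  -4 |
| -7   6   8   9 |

Expanding along the column containing k, det(B) is linear in k: det(B) = (-156)·k + (-1296).
Set (-156)·k + (-1296) = -2544  ⇒  (-156)·k = -1248  ⇒  k = 8.

8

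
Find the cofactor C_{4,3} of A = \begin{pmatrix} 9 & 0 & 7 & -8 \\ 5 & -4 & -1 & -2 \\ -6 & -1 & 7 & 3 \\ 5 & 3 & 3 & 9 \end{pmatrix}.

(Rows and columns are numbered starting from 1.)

-106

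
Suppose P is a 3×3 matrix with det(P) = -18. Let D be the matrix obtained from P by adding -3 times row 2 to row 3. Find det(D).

|D| = -18

Adding a multiple of one row to another leaves the determinant unchanged.
det(D) = (1)·(-18) = -18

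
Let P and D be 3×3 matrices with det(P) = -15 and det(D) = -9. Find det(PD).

det(PD) = 135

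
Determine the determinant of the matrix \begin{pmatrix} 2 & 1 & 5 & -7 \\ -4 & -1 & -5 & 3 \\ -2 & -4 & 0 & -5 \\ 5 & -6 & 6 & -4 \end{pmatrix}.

Expand along row 3 (it has 1 zero):
  + (-2) · M_31   where M_31 = det([1 5 -7; -1 -5 3; -6 6 -4]) = 144
  − (-4) · M_32   where M_32 = det([2 5 -7; -4 -5 3; 5 6 -4]) = -8
  − (-5) · M_34   where M_34 = det([2 1 5; -4 -1 -5; 5 -6 6]) = 72
det = (+1)·(-2)·(144) + (-1)·(-4)·(-8) + (-1)·(-5)·(72) = 40

40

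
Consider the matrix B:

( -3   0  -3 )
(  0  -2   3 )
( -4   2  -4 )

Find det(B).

Expand along column 1:
  + (-3) · |-2 3; 2 -4| = (-3)·(8 − 6) = -6
  + (-4) · |0 -3; -2 3| = (-4)·(0 − 6) = 24
Sum: (-6) + (24) = 18

The determinant is 18.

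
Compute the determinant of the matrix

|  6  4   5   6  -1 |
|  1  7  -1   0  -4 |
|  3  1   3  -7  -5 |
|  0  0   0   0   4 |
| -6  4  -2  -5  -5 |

Expand along row 4 (it has 4 zeros):
  − (4) · M_45   where M_45 = det([6 4 5 6; 1 7 -1 0; 3 1 3 -7; -6 4 -2 -5]) = 2070
det = (-1)·(4)·(2070) = -8280

-8280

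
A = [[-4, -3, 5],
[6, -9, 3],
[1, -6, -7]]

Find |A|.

|A| = -594

Expand along column 1:
  + (-4) · |-9 3; -6 -7| = (-4)·(63 − (-18)) = -324
  − 6 · |-3 5; -6 -7| = −6·(21 − (-30)) = -306
  + 1 · |-3 5; -9 3| = 1·(-9 − (-45)) = 36
Sum: (-324) + (-306) + (36) = -594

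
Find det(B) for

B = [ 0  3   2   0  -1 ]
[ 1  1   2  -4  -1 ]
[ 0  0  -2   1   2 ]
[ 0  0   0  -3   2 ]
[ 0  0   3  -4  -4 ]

|B| = 48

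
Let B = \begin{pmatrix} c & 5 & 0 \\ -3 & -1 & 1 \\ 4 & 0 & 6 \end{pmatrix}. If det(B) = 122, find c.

-2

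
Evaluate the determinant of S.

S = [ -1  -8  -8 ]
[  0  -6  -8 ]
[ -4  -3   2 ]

Expand along row 2:
  + (-6) · |-1 -8; -4 2| = (-6)·(-2 − 32) = 204
  − (-8) · |-1 -8; -4 -3| = −(-8)·(3 − 32) = -232
Sum: (204) + (-232) = -28

|S| = -28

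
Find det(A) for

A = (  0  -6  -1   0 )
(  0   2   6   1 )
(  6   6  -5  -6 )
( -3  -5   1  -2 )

978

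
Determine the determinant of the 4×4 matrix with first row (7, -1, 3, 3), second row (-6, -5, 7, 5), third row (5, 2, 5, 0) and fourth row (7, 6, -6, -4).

Expand along row 3 (it has 1 zero):
  + (5) · M_31   where M_31 = det([-1 3 3; -5 7 5; 6 -6 -4]) = -8
  − (2) · M_32   where M_32 = det([7 3 3; -6 7 5; 7 -6 -4]) = 8
  + (5) · M_33   where M_33 = det([7 -1 3; -6 -5 5; 7 6 -4]) = -84
det = (+1)·(5)·(-8) + (-1)·(2)·(8) + (+1)·(5)·(-84) = -476

-476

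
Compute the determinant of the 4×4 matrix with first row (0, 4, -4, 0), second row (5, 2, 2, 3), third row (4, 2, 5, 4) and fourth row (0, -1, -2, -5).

284

Expand along row 1 (it has 2 zeros):
  − (4) · M_12   where M_12 = det([5 2 3; 4 5 4; 0 -2 -5]) = -69
  + (-4) · M_13   where M_13 = det([5 2 3; 4 2 4; 0 -1 -5]) = -2
det = (-1)·(4)·(-69) + (+1)·(-4)·(-2) = 284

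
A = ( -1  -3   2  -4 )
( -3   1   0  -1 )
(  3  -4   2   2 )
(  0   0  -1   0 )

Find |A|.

|A| = -43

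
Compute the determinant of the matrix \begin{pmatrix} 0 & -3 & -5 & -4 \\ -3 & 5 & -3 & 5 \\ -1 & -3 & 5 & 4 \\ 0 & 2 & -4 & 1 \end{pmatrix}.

Expand along column 1 (it has 2 zeros):
  − (-3) · M_21   where M_21 = det([-3 -5 -4; -3 5 4; 2 -4 1]) = -126
  + (-1) · M_31   where M_31 = det([-3 -5 -4; 5 -3 5; 2 -4 1]) = -20
det = (-1)·(-3)·(-126) + (+1)·(-1)·(-20) = -358

The determinant is -358.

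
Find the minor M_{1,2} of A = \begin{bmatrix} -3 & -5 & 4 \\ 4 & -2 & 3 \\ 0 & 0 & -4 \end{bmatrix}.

-16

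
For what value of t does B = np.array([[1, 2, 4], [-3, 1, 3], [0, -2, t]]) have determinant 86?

8

Expanding along the column containing t, det(B) is linear in t: det(B) = (7)·t + (30).
Set (7)·t + (30) = 86  ⇒  (7)·t = 56  ⇒  t = 8.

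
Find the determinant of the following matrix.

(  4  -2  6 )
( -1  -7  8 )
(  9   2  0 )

The determinant is 158.

Expand along row 3:
  + 9 · |-2 6; -7 8| = 9·(-16 − (-42)) = 234
  − 2 · |4 6; -1 8| = −2·(32 − (-6)) = -76
Sum: (234) + (-76) = 158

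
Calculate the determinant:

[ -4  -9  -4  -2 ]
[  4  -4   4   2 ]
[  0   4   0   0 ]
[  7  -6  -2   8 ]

Expand along row 3 (it has 3 zeros):
  − (4) · M_32   where M_32 = det([-4 -4 -2; 4 4 2; 7 -2 8]) = 0
det = (-1)·(4)·(0) = 0

0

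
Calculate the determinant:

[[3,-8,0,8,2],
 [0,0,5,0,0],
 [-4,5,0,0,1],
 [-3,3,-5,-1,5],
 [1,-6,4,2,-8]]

Expand along row 2 (it has 4 zeros):
  − (5) · M_23   where M_23 = det([3 -8 8 2; -4 5 0 1; -3 3 -1 5; 1 -6 2 -8]) = -888
det = (-1)·(5)·(-888) = 4440

4440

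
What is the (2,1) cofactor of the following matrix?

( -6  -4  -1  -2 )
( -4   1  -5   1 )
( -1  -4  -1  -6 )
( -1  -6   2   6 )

Delete row 2 and column 1; the remaining 3×3 submatrix is [-4 -1 -2; -4 -1 -6; -6 2 6].
Its determinant is -56.
The cofactor carries sign (−1)^(2+1) = −1, so C_{2,1} = −(-56) = 56.

56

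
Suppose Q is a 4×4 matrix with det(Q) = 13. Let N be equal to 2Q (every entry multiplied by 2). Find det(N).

The determinant is 208.

For a 4×4 matrix, det(2Q) = 2^4·det(Q) = 16·det(Q).
det(N) = (16)·(13) = 208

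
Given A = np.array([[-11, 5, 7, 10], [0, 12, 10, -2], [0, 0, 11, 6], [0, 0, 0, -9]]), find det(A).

det(A) = 13068

A is upper triangular, so det(A) is the product of the diagonal entries:
det = (-11) · (12) · (11) · (-9) = 13068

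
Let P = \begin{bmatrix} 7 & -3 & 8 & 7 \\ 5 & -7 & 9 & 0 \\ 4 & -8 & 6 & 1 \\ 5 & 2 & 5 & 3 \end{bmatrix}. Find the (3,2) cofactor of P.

Delete row 3 and column 2; the remaining 3×3 submatrix is [7 8 7; 5 9 0; 5 5 3].
Its determinant is -71.
The cofactor carries sign (−1)^(3+2) = −1, so C_{3,2} = −(-71) = 71.

71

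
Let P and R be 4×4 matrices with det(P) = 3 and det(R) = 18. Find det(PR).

det(PR) = det(P)·det(R) = (3)·(18) = 54

The determinant is 54.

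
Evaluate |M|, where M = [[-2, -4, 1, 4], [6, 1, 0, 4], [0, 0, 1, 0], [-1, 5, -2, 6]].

Expand along row 3 (it has 3 zeros):
  + (1) · M_33   where M_33 = det([-2 -4 4; 6 1 4; -1 5 6]) = 312
det = (+1)·(1)·(312) = 312

The determinant is 312.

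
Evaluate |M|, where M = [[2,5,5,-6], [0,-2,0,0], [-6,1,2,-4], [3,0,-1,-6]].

544

Expand along row 2 (it has 3 zeros):
  + (-2) · M_22   where M_22 = det([2 5 -6; -6 2 -4; 3 -1 -6]) = -272
det = (+1)·(-2)·(-272) = 544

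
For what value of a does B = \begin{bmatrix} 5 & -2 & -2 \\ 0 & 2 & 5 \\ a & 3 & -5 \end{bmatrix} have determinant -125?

Expanding along the column containing a, det(B) is linear in a: det(B) = (-6)·a + (-125).
Set (-6)·a + (-125) = -125  ⇒  (-6)·a = 0  ⇒  a = 0.

a = 0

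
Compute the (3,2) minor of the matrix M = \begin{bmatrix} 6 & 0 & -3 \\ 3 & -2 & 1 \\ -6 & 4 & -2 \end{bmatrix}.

15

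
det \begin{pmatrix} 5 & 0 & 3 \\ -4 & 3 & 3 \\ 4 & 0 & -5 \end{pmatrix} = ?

Expand along column 2:
  + 3 · |5 3; 4 -5| = 3·(-25 − 12) = -111

-111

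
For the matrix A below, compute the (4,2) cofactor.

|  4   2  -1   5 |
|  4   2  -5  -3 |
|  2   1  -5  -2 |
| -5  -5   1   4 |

-72

Delete row 4 and column 2; the remaining 3×3 submatrix is [4 -1 5; 4 -5 -3; 2 -5 -2].
Its determinant is -72.
The cofactor carries sign (−1)^(4+2) = +1, so C_{4,2} = +(-72) = -72.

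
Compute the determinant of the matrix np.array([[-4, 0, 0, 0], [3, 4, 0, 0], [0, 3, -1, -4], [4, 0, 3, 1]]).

-176

The matrix is block lower-triangular with a 2×2 block and a 2×2 block on the diagonal, so its determinant equals the product of the determinants of the diagonal blocks.
det of the 2×2 block = -16
det of the 2×2 block = 11
det = (-16)·(11) = -176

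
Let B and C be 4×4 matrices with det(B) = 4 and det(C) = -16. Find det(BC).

det(BC) = det(B)·det(C) = (4)·(-16) = -64

det(BC) = -64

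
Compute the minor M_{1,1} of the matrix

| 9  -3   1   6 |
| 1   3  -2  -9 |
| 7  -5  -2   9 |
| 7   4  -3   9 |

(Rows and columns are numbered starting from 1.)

Delete row 1 and column 1; the remaining 3×3 submatrix is [3 -2 -9; -5 -2 9; 4 -3 9].
Its determinant is -342.

-342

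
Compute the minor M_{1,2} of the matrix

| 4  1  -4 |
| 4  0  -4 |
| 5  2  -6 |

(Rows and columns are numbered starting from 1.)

Delete row 1 and column 2; the remaining 2×2 submatrix is [4 -4; 5 -6].
Its determinant is 4·(-6) − (-4)·5 = -4.

The minor is -4.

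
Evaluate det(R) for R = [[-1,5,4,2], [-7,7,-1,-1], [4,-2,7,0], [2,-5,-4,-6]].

-625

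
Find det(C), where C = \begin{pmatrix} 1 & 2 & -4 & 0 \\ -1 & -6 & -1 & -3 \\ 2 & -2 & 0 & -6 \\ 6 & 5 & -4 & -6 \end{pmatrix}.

Expand along row 1 (it has 1 zero):
  + (1) · M_11   where M_11 = det([-6 -1 -3; -2 0 -6; 5 -4 -6]) = 162
  − (2) · M_12   where M_12 = det([-1 -1 -3; 2 0 -6; 6 -4 -6]) = 72
  + (-4) · M_13   where M_13 = det([-1 -6 -3; 2 -2 -6; 6 5 -6]) = 36
det = (+1)·(1)·(162) + (-1)·(2)·(72) + (+1)·(-4)·(36) = -126

-126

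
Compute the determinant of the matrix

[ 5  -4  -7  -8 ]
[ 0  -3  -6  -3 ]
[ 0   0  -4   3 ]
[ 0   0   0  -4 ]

-240

The matrix is upper triangular, so the determinant is the product of the diagonal entries:
det = (5) · (-3) · (-4) · (-4) = -240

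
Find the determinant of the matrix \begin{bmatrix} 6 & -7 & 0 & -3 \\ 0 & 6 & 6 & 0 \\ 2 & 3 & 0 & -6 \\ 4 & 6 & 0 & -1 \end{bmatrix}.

-2112

Expand along column 3 (it has 3 zeros):
  − (6) · M_23   where M_23 = det([6 -7 -3; 2 3 -6; 4 6 -1]) = 352
det = (-1)·(6)·(352) = -2112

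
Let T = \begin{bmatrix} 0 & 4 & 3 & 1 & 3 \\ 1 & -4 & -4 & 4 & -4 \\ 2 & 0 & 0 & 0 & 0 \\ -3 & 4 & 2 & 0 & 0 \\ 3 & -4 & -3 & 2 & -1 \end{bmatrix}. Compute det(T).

|T| = 48

Expand along row 3 (it has 4 zeros):
  + (2) · M_31   where M_31 = det([4 3 1 3; -4 -4 4 -4; 4 2 0 0; -4 -3 2 -1]) = 24
det = (+1)·(2)·(24) = 48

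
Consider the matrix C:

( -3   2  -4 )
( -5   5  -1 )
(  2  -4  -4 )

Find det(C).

The determinant is -12.

Expand along row 1:
  + (-3) · |5 -1; -4 -4| = (-3)·(-20 − 4) = 72
  − 2 · |-5 -1; 2 -4| = −2·(20 − (-2)) = -44
  + (-4) · |-5 5; 2 -4| = (-4)·(20 − 10) = -40
Sum: (72) + (-44) + (-40) = -12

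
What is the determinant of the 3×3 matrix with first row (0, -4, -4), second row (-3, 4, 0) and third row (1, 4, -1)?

The determinant is 76.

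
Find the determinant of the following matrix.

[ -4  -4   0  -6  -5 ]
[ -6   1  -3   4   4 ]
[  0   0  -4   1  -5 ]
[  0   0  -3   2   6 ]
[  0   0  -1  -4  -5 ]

The matrix is block upper-triangular with a 2×2 block and a 3×3 block on the diagonal, so its determinant equals the product of the determinants of the diagonal blocks.
det of the 2×2 block = -28
det of the 3×3 block = -147
det = (-28)·(-147) = 4116

4116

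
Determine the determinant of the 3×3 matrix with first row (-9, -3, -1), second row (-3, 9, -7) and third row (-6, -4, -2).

The determinant is 240.

Expand along row 1:
  + (-9) · |9 -7; -4 -2| = (-9)·(-18 − 28) = 414
  − (-3) · |-3 -7; -6 -2| = −(-3)·(6 − 42) = -108
  + (-1) · |-3 9; -6 -4| = (-1)·(12 − (-54)) = -66
Sum: (414) + (-108) + (-66) = 240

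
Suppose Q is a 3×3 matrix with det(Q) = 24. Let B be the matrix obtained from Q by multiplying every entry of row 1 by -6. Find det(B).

Scaling one row by -6 multiplies the determinant by -6.
det(B) = (-6)·(24) = -144

|B| = -144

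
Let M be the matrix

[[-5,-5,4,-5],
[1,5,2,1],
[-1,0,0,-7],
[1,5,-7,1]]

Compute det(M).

Expand along row 3 (it has 2 zeros):
  + (-1) · M_31   where M_31 = det([-5 4 -5; 5 2 1; 5 -7 1]) = 180
  − (-7) · M_34   where M_34 = det([-5 -5 4; 1 5 2; 1 5 -7]) = 180
det = (+1)·(-1)·(180) + (-1)·(-7)·(180) = 1080

|M| = 1080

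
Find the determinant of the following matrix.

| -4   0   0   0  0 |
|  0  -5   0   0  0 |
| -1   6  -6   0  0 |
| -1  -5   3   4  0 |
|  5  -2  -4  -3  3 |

The matrix is lower triangular, so the determinant is the product of the diagonal entries:
det = (-4) · (-5) · (-6) · (4) · (3) = -1440

-1440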